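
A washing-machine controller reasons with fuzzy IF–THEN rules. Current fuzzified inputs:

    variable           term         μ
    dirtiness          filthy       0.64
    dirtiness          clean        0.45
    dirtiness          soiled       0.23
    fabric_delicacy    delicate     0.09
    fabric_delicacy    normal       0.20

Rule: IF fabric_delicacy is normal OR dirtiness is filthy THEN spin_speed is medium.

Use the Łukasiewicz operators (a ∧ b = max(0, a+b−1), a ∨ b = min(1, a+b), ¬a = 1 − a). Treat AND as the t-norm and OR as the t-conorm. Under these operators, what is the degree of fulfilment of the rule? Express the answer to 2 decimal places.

firing strength: normal=0.20, filthy=0.64; OR[min(1, a+b)] → w = 0.84

0.84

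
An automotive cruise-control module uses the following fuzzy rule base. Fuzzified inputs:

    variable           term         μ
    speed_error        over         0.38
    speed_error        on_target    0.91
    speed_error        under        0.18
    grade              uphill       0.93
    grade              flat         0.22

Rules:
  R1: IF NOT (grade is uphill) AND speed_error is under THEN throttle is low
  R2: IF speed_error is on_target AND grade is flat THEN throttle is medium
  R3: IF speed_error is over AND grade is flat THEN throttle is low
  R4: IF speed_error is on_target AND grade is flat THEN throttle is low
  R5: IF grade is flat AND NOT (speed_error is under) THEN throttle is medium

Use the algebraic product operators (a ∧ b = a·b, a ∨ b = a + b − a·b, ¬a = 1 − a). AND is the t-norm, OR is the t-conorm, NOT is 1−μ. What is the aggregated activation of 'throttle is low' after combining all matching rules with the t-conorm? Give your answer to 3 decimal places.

R1: ¬uphill=1−0.93=0.07, under=0.18; AND[a·b] → w = 0.0126
R2: on_target=0.91, flat=0.22; AND[a·b] → w = 0.2002
R3: over=0.38, flat=0.22; AND[a·b] → w = 0.0836
R4: on_target=0.91, flat=0.22; AND[a·b] → w = 0.2002
R5: flat=0.22, ¬under=1−0.18=0.82; AND[a·b] → w = 0.1804
Rules with consequent 'low': {R1, R3, R4} → strengths 0.0126, 0.0836, 0.2002
Aggregate via t-conorm [a + b − a·b]: 0.2763

0.276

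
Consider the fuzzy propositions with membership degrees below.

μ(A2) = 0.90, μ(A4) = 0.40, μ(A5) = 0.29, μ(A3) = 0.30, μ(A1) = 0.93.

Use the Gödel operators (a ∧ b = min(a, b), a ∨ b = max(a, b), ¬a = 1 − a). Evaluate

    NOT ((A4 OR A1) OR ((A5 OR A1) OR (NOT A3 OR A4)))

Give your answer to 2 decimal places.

A4 OR A1 = max(a, b) on (0.40, 0.93) = 0.93
A5 OR A1 = max(a, b) on (0.29, 0.93) = 0.93
NOT A3 = 1 − 0.30 = 0.70
NOT A3 OR A4 = max(a, b) on (0.70, 0.40) = 0.70
(A5 OR A1) OR (NOT A3 OR A4) = max(a, b) on (0.93, 0.70) = 0.93
(A4 OR A1) OR ((A5 OR A1) OR (NOT A3 OR A4)) = max(a, b) on (0.93, 0.93) = 0.93
NOT ((A4 OR A1) OR ((A5 OR A1) OR (NOT A3 OR A4))) = 1 − 0.93 = 0.07

0.07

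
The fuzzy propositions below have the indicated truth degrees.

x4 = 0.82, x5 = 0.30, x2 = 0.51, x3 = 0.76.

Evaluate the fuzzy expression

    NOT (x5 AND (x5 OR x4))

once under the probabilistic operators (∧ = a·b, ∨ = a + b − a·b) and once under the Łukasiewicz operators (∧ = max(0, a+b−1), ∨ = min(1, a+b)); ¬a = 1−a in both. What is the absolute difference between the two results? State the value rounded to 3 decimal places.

0.038

Under probabilistic:
  x5 OR x4 = a + b − a·b on (0.3000, 0.8200) = 0.8740
  x5 AND (x5 OR x4) = a·b on (0.3000, 0.8740) = 0.2622
  NOT (x5 AND (x5 OR x4)) = 1 − 0.2622 = 0.7378
  → value = 0.7378
Under Łukasiewicz:
  x5 OR x4 = min(1, a+b) on (0.30, 0.82) = 1.00
  x5 AND (x5 OR x4) = max(0, a+b−1) on (0.30, 1.00) = 0.30
  NOT (x5 AND (x5 OR x4)) = 1 − 0.30 = 0.70
  → value = 0.7000
|0.7378 − 0.7000| = 0.038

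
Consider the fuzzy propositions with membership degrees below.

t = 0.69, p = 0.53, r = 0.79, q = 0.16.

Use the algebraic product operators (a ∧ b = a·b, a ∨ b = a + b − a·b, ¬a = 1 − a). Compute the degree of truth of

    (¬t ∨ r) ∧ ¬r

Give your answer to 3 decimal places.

0.180

¬t = 1 − 0.6900 = 0.3100
¬t ∨ r = a + b − a·b on (0.3100, 0.7900) = 0.8551
¬r = 1 − 0.7900 = 0.2100
(¬t ∨ r) ∧ ¬r = a·b on (0.8551, 0.2100) = 0.1796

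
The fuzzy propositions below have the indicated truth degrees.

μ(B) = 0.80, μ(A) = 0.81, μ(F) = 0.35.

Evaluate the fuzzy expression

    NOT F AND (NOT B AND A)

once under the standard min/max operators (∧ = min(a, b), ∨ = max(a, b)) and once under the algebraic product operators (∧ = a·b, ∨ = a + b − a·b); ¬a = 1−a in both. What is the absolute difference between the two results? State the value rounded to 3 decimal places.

0.095

Under standard min/max:
  NOT F = 1 − 0.35 = 0.65
  NOT B = 1 − 0.80 = 0.20
  NOT B AND A = min(a, b) on (0.20, 0.81) = 0.20
  NOT F AND (NOT B AND A) = min(a, b) on (0.65, 0.20) = 0.20
  → value = 0.2000
Under algebraic product:
  NOT F = 1 − 0.3500 = 0.6500
  NOT B = 1 − 0.8000 = 0.2000
  NOT B AND A = a·b on (0.2000, 0.8100) = 0.1620
  NOT F AND (NOT B AND A) = a·b on (0.6500, 0.1620) = 0.1053
  → value = 0.1053
|0.2000 − 0.1053| = 0.095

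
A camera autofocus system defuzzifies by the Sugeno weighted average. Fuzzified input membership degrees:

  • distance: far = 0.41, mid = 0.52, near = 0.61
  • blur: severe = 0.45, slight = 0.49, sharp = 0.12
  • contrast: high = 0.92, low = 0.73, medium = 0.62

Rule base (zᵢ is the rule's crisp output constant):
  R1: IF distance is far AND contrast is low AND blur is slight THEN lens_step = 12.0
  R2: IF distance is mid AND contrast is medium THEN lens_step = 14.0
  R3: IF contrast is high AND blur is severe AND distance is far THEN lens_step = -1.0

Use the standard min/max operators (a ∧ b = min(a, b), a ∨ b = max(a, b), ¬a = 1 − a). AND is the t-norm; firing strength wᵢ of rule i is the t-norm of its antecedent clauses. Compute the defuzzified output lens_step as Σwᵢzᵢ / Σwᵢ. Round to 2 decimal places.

8.80

R1 (z=12.0): far=0.41, low=0.73, slight=0.49; AND[min(a, b)] → w = 0.41
R2 (z=14.0): mid=0.52, medium=0.62; AND[min(a, b)] → w = 0.52
R3 (z=-1.0): high=0.92, severe=0.45, far=0.41; AND[min(a, b)] → w = 0.41
Weighted average = (0.41·12.0 + 0.52·14.0 + 0.41·-1.0) / (0.41 + 0.52 + 0.41)
  = 11.7900 / 1.3400 = 8.80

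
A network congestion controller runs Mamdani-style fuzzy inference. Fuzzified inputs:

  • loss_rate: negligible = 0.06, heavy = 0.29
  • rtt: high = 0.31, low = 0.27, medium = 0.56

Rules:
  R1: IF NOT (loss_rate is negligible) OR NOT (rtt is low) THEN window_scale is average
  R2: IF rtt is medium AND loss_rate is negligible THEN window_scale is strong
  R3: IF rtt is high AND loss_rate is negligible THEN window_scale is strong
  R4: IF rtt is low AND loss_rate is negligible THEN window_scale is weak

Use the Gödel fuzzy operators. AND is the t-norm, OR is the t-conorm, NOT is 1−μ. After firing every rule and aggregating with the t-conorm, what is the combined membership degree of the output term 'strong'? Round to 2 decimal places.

0.06

R1: ¬negligible=1−0.06=0.94, ¬low=1−0.27=0.73; OR[max(a, b)] → w = 0.94
R2: medium=0.56, negligible=0.06; AND[min(a, b)] → w = 0.06
R3: high=0.31, negligible=0.06; AND[min(a, b)] → w = 0.06
R4: low=0.27, negligible=0.06; AND[min(a, b)] → w = 0.06
Rules with consequent 'strong': {R2, R3} → strengths 0.06, 0.06
Aggregate via t-conorm [max(a, b)]: 0.06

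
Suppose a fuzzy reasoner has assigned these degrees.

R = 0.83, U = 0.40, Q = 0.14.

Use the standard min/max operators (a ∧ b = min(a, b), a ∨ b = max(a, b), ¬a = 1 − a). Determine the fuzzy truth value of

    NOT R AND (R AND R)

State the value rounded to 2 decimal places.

NOT R = 1 − 0.83 = 0.17
R AND R = min(a, b) on (0.83, 0.83) = 0.83
NOT R AND (R AND R) = min(a, b) on (0.17, 0.83) = 0.17

0.17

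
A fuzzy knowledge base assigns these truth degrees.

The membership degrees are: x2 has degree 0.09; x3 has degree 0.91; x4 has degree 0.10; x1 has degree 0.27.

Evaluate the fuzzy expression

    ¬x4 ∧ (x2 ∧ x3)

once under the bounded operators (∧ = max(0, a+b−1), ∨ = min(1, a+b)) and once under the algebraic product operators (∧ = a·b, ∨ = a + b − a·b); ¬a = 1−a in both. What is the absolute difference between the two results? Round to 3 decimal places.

Under bounded:
  ¬x4 = 1 − 0.10 = 0.90
  x2 ∧ x3 = max(0, a+b−1) on (0.09, 0.91) = 0.00
  ¬x4 ∧ (x2 ∧ x3) = max(0, a+b−1) on (0.90, 0.00) = 0.00
  → value = 0.0000
Under algebraic product:
  ¬x4 = 1 − 0.1000 = 0.9000
  x2 ∧ x3 = a·b on (0.0900, 0.9100) = 0.0819
  ¬x4 ∧ (x2 ∧ x3) = a·b on (0.9000, 0.0819) = 0.0737
  → value = 0.0737
|0.0000 − 0.0737| = 0.074

0.074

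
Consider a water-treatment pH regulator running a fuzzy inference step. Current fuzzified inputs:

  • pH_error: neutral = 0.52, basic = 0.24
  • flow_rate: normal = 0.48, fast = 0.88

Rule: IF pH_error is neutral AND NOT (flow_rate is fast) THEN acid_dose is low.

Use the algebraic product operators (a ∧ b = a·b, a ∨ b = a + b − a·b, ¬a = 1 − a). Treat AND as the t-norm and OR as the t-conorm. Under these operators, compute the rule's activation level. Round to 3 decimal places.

0.062

firing strength: neutral=0.52, ¬fast=1−0.88=0.12; AND[a·b] → w = 0.0624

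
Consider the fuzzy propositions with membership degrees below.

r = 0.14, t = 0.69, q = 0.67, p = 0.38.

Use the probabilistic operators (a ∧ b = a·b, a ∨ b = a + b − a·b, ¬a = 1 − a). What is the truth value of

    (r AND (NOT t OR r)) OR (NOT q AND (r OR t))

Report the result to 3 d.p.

NOT t = 1 − 0.6900 = 0.3100
NOT t OR r = a + b − a·b on (0.3100, 0.1400) = 0.4066
r AND (NOT t OR r) = a·b on (0.1400, 0.4066) = 0.0569
NOT q = 1 − 0.6700 = 0.3300
r OR t = a + b − a·b on (0.1400, 0.6900) = 0.7334
NOT q AND (r OR t) = a·b on (0.3300, 0.7334) = 0.2420
(r AND (NOT t OR r)) OR (NOT q AND (r OR t)) = a + b − a·b on (0.0569, 0.2420) = 0.2852

0.285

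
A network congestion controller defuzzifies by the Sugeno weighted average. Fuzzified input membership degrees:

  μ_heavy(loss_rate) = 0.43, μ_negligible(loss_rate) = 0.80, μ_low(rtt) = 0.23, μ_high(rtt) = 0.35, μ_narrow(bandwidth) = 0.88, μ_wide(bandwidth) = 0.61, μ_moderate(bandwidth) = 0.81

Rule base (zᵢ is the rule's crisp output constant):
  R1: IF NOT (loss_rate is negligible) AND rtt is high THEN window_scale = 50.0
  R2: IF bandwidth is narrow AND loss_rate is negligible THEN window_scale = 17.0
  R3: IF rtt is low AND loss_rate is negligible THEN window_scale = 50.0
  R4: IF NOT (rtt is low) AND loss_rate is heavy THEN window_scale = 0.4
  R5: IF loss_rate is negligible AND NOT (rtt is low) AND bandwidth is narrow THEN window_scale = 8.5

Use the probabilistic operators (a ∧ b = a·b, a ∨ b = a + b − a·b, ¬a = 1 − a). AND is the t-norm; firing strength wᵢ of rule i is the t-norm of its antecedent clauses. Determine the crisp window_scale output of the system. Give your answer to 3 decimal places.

R1 (z=50.0): ¬negligible=1−0.80=0.20, high=0.35; AND[a·b] → w = 0.0700
R2 (z=17.0): narrow=0.88, negligible=0.80; AND[a·b] → w = 0.7040
R3 (z=50.0): low=0.23, negligible=0.80; AND[a·b] → w = 0.1840
R4 (z=0.4): ¬low=1−0.23=0.77, heavy=0.43; AND[a·b] → w = 0.3311
R5 (z=8.5): negligible=0.80, ¬low=1−0.23=0.77, narrow=0.88; AND[a·b] → w = 0.5421
Weighted average = (0.0700·50.0 + 0.7040·17.0 + 0.1840·50.0 + 0.3311·0.4 + 0.5421·8.5) / (0.0700 + 0.7040 + 0.1840 + 0.3311 + 0.5421)
  = 29.4081 / 1.8312 = 16.060

16.060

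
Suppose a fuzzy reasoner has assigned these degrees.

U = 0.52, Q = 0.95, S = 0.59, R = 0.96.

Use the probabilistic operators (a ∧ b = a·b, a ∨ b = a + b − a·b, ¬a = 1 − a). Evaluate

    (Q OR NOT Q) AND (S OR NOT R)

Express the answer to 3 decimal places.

0.578

NOT Q = 1 − 0.9500 = 0.0500
Q OR NOT Q = a + b − a·b on (0.9500, 0.0500) = 0.9525
NOT R = 1 − 0.9600 = 0.0400
S OR NOT R = a + b − a·b on (0.5900, 0.0400) = 0.6064
(Q OR NOT Q) AND (S OR NOT R) = a·b on (0.9525, 0.6064) = 0.5776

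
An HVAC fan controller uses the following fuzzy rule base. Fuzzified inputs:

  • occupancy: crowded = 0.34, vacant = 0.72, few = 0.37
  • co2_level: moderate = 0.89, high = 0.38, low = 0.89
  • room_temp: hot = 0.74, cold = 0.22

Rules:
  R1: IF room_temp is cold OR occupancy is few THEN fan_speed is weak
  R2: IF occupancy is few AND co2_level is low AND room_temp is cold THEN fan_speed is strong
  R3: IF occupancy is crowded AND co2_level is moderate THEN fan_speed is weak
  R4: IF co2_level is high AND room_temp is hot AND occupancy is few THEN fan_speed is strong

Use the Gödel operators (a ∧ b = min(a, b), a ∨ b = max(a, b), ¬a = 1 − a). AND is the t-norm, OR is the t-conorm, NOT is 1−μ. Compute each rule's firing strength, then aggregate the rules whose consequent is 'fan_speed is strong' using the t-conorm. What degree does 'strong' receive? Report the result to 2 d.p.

0.37

R1: cold=0.22, few=0.37; OR[max(a, b)] → w = 0.37
R2: few=0.37, low=0.89, cold=0.22; AND[min(a, b)] → w = 0.22
R3: crowded=0.34, moderate=0.89; AND[min(a, b)] → w = 0.34
R4: high=0.38, hot=0.74, few=0.37; AND[min(a, b)] → w = 0.37
Rules with consequent 'strong': {R2, R4} → strengths 0.22, 0.37
Aggregate via t-conorm [max(a, b)]: 0.37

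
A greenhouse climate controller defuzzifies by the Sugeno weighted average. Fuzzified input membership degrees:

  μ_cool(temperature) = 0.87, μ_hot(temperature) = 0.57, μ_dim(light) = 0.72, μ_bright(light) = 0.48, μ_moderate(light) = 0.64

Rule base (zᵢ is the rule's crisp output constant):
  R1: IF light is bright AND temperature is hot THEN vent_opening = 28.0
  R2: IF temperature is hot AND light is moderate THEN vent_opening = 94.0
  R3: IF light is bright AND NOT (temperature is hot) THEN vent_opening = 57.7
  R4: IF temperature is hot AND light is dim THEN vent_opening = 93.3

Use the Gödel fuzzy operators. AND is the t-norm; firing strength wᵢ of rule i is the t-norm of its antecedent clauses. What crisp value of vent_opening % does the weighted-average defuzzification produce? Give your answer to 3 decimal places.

70.738

R1 (z=28.0): bright=0.48, hot=0.57; AND[min(a, b)] → w = 0.48
R2 (z=94.0): hot=0.57, moderate=0.64; AND[min(a, b)] → w = 0.57
R3 (z=57.7): bright=0.48, ¬hot=1−0.57=0.43; AND[min(a, b)] → w = 0.43
R4 (z=93.3): hot=0.57, dim=0.72; AND[min(a, b)] → w = 0.57
Weighted average = (0.48·28.0 + 0.57·94.0 + 0.43·57.7 + 0.57·93.3) / (0.48 + 0.57 + 0.43 + 0.57)
  = 145.0120 / 2.0500 = 70.738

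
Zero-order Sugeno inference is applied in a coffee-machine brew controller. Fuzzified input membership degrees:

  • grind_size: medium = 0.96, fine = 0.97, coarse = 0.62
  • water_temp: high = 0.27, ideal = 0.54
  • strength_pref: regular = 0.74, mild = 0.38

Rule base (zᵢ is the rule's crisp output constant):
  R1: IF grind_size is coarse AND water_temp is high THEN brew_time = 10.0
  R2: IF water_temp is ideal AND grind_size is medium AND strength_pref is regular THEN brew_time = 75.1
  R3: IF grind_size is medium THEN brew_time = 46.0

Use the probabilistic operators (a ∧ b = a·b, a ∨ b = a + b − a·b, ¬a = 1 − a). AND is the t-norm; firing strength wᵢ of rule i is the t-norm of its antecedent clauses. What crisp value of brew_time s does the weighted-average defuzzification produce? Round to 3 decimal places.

R1 (z=10.0): coarse=0.62, high=0.27; AND[a·b] → w = 0.1674
R2 (z=75.1): ideal=0.54, medium=0.96, regular=0.74; AND[a·b] → w = 0.3836
R3 (z=46.0): medium=0.96 → w = 0.9600
Weighted average = (0.1674·10.0 + 0.3836·75.1 + 0.9600·46.0) / (0.1674 + 0.3836 + 0.9600)
  = 74.6436 / 1.5110 = 49.400

49.400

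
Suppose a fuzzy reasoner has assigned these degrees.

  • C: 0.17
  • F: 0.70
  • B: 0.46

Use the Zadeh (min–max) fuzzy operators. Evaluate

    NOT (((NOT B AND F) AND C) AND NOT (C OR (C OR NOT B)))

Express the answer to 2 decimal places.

0.83

NOT B = 1 − 0.46 = 0.54
NOT B AND F = min(a, b) on (0.54, 0.70) = 0.54
(NOT B AND F) AND C = min(a, b) on (0.54, 0.17) = 0.17
NOT B = 1 − 0.46 = 0.54
C OR NOT B = max(a, b) on (0.17, 0.54) = 0.54
C OR (C OR NOT B) = max(a, b) on (0.17, 0.54) = 0.54
NOT (C OR (C OR NOT B)) = 1 − 0.54 = 0.46
((NOT B AND F) AND C) AND NOT (C OR (C OR NOT B)) = min(a, b) on (0.17, 0.46) = 0.17
NOT (((NOT B AND F) AND C) AND NOT (C OR (C OR NOT B))) = 1 − 0.17 = 0.83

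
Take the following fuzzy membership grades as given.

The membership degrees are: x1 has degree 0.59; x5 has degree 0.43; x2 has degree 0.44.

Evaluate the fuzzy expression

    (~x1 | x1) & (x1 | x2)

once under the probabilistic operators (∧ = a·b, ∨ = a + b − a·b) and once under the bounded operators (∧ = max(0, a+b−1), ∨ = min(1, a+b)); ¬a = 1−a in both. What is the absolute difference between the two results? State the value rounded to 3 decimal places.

Under probabilistic:
  ~x1 = 1 − 0.5900 = 0.4100
  ~x1 | x1 = a + b − a·b on (0.4100, 0.5900) = 0.7581
  x1 | x2 = a + b − a·b on (0.5900, 0.4400) = 0.7704
  (~x1 | x1) & (x1 | x2) = a·b on (0.7581, 0.7704) = 0.5840
  → value = 0.5840
Under bounded:
  ~x1 = 1 − 0.59 = 0.41
  ~x1 | x1 = min(1, a+b) on (0.41, 0.59) = 1.00
  x1 | x2 = min(1, a+b) on (0.59, 0.44) = 1.00
  (~x1 | x1) & (x1 | x2) = max(0, a+b−1) on (1.00, 1.00) = 1.00
  → value = 1.0000
|0.5840 − 1.0000| = 0.416

0.416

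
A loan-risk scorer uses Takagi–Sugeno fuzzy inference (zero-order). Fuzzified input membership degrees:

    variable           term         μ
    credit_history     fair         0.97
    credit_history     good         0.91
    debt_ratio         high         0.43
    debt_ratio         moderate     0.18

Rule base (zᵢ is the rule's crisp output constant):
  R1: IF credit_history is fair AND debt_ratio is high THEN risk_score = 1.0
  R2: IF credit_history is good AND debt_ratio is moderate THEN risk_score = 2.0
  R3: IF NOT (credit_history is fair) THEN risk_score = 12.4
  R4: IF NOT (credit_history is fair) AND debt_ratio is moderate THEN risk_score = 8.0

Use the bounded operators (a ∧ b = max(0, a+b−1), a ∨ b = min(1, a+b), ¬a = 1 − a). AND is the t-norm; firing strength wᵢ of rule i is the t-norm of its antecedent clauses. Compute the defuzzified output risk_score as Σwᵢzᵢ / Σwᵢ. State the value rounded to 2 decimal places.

1.83

R1 (z=1.0): fair=0.97, high=0.43; AND[max(0, a+b−1)] → w = 0.40
R2 (z=2.0): good=0.91, moderate=0.18; AND[max(0, a+b−1)] → w = 0.09
R3 (z=12.4): ¬fair=1−0.97=0.03 → w = 0.03
R4 (z=8.0): ¬fair=1−0.97=0.03, moderate=0.18; AND[max(0, a+b−1)] → w = 0.00
Weighted average = (0.40·1.0 + 0.09·2.0 + 0.03·12.4 + 0.00·8.0) / (0.40 + 0.09 + 0.03 + 0.00)
  = 0.9520 / 0.5200 = 1.83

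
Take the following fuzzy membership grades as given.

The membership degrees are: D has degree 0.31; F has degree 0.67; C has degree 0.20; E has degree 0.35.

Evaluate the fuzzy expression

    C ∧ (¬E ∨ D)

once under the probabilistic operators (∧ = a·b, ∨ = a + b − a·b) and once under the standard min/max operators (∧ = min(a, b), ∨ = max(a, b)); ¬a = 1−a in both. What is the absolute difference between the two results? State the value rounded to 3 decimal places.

Under probabilistic:
  ¬E = 1 − 0.3500 = 0.6500
  ¬E ∨ D = a + b − a·b on (0.6500, 0.3100) = 0.7585
  C ∧ (¬E ∨ D) = a·b on (0.2000, 0.7585) = 0.1517
  → value = 0.1517
Under standard min/max:
  ¬E = 1 − 0.35 = 0.65
  ¬E ∨ D = max(a, b) on (0.65, 0.31) = 0.65
  C ∧ (¬E ∨ D) = min(a, b) on (0.20, 0.65) = 0.20
  → value = 0.2000
|0.1517 − 0.2000| = 0.048

0.048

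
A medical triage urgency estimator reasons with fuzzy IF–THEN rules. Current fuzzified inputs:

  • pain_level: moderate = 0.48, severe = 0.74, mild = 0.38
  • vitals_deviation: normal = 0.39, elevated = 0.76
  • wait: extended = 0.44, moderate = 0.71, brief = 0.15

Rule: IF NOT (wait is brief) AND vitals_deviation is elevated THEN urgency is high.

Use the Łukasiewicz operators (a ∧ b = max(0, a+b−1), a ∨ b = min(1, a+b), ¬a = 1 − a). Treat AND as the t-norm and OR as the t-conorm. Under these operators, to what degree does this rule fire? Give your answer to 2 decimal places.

firing strength: ¬brief=1−0.15=0.85, elevated=0.76; AND[max(0, a+b−1)] → w = 0.61

0.61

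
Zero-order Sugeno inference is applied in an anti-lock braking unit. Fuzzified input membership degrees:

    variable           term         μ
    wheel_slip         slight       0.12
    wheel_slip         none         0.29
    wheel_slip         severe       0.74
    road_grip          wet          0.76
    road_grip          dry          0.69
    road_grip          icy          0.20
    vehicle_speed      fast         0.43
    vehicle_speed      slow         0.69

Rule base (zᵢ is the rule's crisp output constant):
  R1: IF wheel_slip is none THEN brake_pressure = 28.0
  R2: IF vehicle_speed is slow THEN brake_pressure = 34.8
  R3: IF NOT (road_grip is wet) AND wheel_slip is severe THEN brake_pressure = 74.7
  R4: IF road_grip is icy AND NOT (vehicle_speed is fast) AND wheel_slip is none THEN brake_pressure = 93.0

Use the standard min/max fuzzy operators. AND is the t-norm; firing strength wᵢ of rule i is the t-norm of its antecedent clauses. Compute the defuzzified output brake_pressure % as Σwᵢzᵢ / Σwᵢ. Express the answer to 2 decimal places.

R1 (z=28.0): none=0.29 → w = 0.29
R2 (z=34.8): slow=0.69 → w = 0.69
R3 (z=74.7): ¬wet=1−0.76=0.24, severe=0.74; AND[min(a, b)] → w = 0.24
R4 (z=93.0): icy=0.20, ¬fast=1−0.43=0.57, none=0.29; AND[min(a, b)] → w = 0.20
Weighted average = (0.29·28.0 + 0.69·34.8 + 0.24·74.7 + 0.20·93.0) / (0.29 + 0.69 + 0.24 + 0.20)
  = 68.6600 / 1.4200 = 48.35

48.35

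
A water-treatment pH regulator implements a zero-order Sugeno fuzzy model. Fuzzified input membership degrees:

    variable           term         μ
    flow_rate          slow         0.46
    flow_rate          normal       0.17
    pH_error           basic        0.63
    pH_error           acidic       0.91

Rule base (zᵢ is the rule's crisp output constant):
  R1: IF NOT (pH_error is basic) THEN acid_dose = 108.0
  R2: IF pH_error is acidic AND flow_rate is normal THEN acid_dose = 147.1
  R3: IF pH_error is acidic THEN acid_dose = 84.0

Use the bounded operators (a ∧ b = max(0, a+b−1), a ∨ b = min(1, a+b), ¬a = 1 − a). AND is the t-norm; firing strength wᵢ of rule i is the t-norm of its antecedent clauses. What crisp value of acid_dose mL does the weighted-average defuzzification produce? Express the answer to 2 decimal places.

94.24

R1 (z=108.0): ¬basic=1−0.63=0.37 → w = 0.37
R2 (z=147.1): acidic=0.91, normal=0.17; AND[max(0, a+b−1)] → w = 0.08
R3 (z=84.0): acidic=0.91 → w = 0.91
Weighted average = (0.37·108.0 + 0.08·147.1 + 0.91·84.0) / (0.37 + 0.08 + 0.91)
  = 128.1680 / 1.3600 = 94.24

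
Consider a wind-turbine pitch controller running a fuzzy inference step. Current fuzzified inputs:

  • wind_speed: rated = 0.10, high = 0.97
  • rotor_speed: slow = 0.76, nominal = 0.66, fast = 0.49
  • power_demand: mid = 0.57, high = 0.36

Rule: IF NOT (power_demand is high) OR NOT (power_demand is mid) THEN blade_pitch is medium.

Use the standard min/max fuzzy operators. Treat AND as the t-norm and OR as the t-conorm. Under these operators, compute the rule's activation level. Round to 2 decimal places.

0.64

firing strength: ¬high=1−0.36=0.64, ¬mid=1−0.57=0.43; OR[max(a, b)] → w = 0.64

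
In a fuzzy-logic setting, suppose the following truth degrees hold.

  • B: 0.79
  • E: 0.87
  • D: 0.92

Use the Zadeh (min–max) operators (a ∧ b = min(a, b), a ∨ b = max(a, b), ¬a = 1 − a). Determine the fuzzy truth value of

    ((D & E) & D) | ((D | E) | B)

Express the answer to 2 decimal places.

0.92

D & E = min(a, b) on (0.92, 0.87) = 0.87
(D & E) & D = min(a, b) on (0.87, 0.92) = 0.87
D | E = max(a, b) on (0.92, 0.87) = 0.92
(D | E) | B = max(a, b) on (0.92, 0.79) = 0.92
((D & E) & D) | ((D | E) | B) = max(a, b) on (0.87, 0.92) = 0.92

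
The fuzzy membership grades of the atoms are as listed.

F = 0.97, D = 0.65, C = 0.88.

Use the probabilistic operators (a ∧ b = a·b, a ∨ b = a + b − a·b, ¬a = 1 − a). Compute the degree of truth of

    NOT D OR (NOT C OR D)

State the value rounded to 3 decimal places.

0.800

NOT D = 1 − 0.6500 = 0.3500
NOT C = 1 − 0.8800 = 0.1200
NOT C OR D = a + b − a·b on (0.1200, 0.6500) = 0.6920
NOT D OR (NOT C OR D) = a + b − a·b on (0.3500, 0.6920) = 0.7998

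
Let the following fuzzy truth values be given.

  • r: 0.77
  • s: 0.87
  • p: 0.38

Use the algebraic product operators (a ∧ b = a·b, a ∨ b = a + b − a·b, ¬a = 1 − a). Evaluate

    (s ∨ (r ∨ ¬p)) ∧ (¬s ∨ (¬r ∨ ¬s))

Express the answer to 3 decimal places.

0.412

¬p = 1 − 0.3800 = 0.6200
r ∨ ¬p = a + b − a·b on (0.7700, 0.6200) = 0.9126
s ∨ (r ∨ ¬p) = a + b − a·b on (0.8700, 0.9126) = 0.9886
¬s = 1 − 0.8700 = 0.1300
¬r = 1 − 0.7700 = 0.2300
¬s = 1 − 0.8700 = 0.1300
¬r ∨ ¬s = a + b − a·b on (0.2300, 0.1300) = 0.3301
¬s ∨ (¬r ∨ ¬s) = a + b − a·b on (0.1300, 0.3301) = 0.4172
(s ∨ (r ∨ ¬p)) ∧ (¬s ∨ (¬r ∨ ¬s)) = a·b on (0.9886, 0.4172) = 0.4124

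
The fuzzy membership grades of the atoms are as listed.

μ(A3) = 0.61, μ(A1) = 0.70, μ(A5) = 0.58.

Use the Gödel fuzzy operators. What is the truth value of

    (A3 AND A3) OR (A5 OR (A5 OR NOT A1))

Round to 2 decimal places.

0.61

A3 AND A3 = min(a, b) on (0.61, 0.61) = 0.61
NOT A1 = 1 − 0.70 = 0.30
A5 OR NOT A1 = max(a, b) on (0.58, 0.30) = 0.58
A5 OR (A5 OR NOT A1) = max(a, b) on (0.58, 0.58) = 0.58
(A3 AND A3) OR (A5 OR (A5 OR NOT A1)) = max(a, b) on (0.61, 0.58) = 0.61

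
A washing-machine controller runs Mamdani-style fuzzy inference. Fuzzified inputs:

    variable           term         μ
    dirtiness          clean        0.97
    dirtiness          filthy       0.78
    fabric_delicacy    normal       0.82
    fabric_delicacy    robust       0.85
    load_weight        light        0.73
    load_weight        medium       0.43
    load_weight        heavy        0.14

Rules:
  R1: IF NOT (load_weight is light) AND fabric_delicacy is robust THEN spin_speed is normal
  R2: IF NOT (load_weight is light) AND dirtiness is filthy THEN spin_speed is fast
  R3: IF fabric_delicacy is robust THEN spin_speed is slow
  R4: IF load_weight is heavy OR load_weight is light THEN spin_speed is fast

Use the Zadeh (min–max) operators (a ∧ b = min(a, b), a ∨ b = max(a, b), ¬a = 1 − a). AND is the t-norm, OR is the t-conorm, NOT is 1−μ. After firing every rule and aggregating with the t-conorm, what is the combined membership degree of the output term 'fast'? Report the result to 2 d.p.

R1: ¬light=1−0.73=0.27, robust=0.85; AND[min(a, b)] → w = 0.27
R2: ¬light=1−0.73=0.27, filthy=0.78; AND[min(a, b)] → w = 0.27
R3: robust=0.85 → w = 0.85
R4: heavy=0.14, light=0.73; OR[max(a, b)] → w = 0.73
Rules with consequent 'fast': {R2, R4} → strengths 0.27, 0.73
Aggregate via t-conorm [max(a, b)]: 0.73

0.73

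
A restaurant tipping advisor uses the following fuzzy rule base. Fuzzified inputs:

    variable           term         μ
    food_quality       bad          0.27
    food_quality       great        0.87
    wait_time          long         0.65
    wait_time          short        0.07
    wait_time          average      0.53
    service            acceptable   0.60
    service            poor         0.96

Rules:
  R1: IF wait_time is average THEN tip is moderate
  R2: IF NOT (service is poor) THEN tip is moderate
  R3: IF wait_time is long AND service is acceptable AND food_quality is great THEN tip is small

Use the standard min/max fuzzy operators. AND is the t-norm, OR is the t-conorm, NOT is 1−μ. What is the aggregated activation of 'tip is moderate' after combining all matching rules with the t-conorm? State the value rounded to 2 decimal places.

R1: average=0.53 → w = 0.53
R2: ¬poor=1−0.96=0.04 → w = 0.04
R3: long=0.65, acceptable=0.60, great=0.87; AND[min(a, b)] → w = 0.60
Rules with consequent 'moderate': {R1, R2} → strengths 0.53, 0.04
Aggregate via t-conorm [max(a, b)]: 0.53

0.53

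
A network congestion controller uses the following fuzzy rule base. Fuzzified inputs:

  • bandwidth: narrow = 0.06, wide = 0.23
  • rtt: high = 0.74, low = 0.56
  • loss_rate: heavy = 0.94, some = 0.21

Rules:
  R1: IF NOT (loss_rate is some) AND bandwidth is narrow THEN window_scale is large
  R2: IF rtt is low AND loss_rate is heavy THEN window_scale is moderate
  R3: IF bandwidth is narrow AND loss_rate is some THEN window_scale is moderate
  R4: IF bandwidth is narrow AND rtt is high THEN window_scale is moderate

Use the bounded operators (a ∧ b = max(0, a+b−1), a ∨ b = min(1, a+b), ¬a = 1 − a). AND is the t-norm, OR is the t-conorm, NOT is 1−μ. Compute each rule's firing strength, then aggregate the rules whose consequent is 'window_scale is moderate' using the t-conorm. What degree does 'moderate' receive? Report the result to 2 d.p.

0.50

R1: ¬some=1−0.21=0.79, narrow=0.06; AND[max(0, a+b−1)] → w = 0.00
R2: low=0.56, heavy=0.94; AND[max(0, a+b−1)] → w = 0.50
R3: narrow=0.06, some=0.21; AND[max(0, a+b−1)] → w = 0.00
R4: narrow=0.06, high=0.74; AND[max(0, a+b−1)] → w = 0.00
Rules with consequent 'moderate': {R2, R3, R4} → strengths 0.50, 0.00, 0.00
Aggregate via t-conorm [min(1, a+b)]: 0.50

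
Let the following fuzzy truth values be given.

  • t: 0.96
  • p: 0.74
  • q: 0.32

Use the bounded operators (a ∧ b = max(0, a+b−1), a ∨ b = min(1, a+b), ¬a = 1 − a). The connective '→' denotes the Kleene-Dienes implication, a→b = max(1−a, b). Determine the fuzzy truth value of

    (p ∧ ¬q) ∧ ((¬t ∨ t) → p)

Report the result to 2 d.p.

¬q = 1 − 0.32 = 0.68
p ∧ ¬q = max(0, a+b−1) on (0.74, 0.68) = 0.42
¬t = 1 − 0.96 = 0.04
¬t ∨ t = min(1, a+b) on (0.04, 0.96) = 1.00
(¬t ∨ t) → p  [Kleene-Dienes: max(1−a, b)] with a=1.00, b=0.74 → 0.74
(p ∧ ¬q) ∧ ((¬t ∨ t) → p) = max(0, a+b−1) on (0.42, 0.74) = 0.16

0.16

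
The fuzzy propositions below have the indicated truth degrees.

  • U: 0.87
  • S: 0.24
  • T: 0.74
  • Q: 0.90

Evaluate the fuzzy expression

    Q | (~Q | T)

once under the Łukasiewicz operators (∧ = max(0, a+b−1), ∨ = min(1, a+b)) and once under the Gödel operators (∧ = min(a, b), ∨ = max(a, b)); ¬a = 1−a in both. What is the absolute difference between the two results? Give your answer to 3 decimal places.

Under Łukasiewicz:
  ~Q = 1 − 0.90 = 0.10
  ~Q | T = min(1, a+b) on (0.10, 0.74) = 0.84
  Q | (~Q | T) = min(1, a+b) on (0.90, 0.84) = 1.00
  → value = 1.0000
Under Gödel:
  ~Q = 1 − 0.90 = 0.10
  ~Q | T = max(a, b) on (0.10, 0.74) = 0.74
  Q | (~Q | T) = max(a, b) on (0.90, 0.74) = 0.90
  → value = 0.9000
|1.0000 − 0.9000| = 0.100

0.100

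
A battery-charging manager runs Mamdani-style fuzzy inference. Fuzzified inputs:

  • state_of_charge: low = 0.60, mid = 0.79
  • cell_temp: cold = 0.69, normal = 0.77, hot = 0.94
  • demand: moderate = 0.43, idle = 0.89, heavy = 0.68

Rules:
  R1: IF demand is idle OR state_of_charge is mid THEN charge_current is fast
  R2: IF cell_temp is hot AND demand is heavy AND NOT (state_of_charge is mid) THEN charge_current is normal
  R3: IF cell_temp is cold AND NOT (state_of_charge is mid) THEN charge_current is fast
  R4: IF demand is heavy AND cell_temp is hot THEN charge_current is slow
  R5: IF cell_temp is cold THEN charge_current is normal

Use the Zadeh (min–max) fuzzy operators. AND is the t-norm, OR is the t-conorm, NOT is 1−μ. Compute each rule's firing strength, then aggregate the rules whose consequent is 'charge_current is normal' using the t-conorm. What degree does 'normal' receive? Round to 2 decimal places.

R1: idle=0.89, mid=0.79; OR[max(a, b)] → w = 0.89
R2: hot=0.94, heavy=0.68, ¬mid=1−0.79=0.21; AND[min(a, b)] → w = 0.21
R3: cold=0.69, ¬mid=1−0.79=0.21; AND[min(a, b)] → w = 0.21
R4: heavy=0.68, hot=0.94; AND[min(a, b)] → w = 0.68
R5: cold=0.69 → w = 0.69
Rules with consequent 'normal': {R2, R5} → strengths 0.21, 0.69
Aggregate via t-conorm [max(a, b)]: 0.69

0.69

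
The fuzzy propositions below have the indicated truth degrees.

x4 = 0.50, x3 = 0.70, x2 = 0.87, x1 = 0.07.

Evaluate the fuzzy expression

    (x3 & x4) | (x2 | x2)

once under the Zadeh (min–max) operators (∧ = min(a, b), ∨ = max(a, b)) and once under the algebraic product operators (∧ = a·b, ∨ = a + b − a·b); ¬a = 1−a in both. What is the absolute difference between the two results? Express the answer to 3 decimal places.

Under Zadeh (min–max):
  x3 & x4 = min(a, b) on (0.70, 0.50) = 0.50
  x2 | x2 = max(a, b) on (0.87, 0.87) = 0.87
  (x3 & x4) | (x2 | x2) = max(a, b) on (0.50, 0.87) = 0.87
  → value = 0.8700
Under algebraic product:
  x3 & x4 = a·b on (0.7000, 0.5000) = 0.3500
  x2 | x2 = a + b − a·b on (0.8700, 0.8700) = 0.9831
  (x3 & x4) | (x2 | x2) = a + b − a·b on (0.3500, 0.9831) = 0.9890
  → value = 0.9890
|0.8700 − 0.9890| = 0.119

0.119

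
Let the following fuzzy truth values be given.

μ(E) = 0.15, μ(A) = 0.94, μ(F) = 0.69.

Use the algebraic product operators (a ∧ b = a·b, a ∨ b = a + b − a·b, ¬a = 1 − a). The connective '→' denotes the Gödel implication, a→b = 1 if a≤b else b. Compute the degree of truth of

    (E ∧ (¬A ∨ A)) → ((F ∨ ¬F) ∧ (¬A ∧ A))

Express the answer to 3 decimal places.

0.044

¬A = 1 − 0.9400 = 0.0600
¬A ∨ A = a + b − a·b on (0.0600, 0.9400) = 0.9436
E ∧ (¬A ∨ A) = a·b on (0.1500, 0.9436) = 0.1415
¬F = 1 − 0.6900 = 0.3100
F ∨ ¬F = a + b − a·b on (0.6900, 0.3100) = 0.7861
¬A = 1 − 0.9400 = 0.0600
¬A ∧ A = a·b on (0.0600, 0.9400) = 0.0564
(F ∨ ¬F) ∧ (¬A ∧ A) = a·b on (0.7861, 0.0564) = 0.0443
(E ∧ (¬A ∨ A)) → ((F ∨ ¬F) ∧ (¬A ∧ A))  [Gödel: 1 if a≤b else b] with a=0.1415, b=0.0443 → 0.0443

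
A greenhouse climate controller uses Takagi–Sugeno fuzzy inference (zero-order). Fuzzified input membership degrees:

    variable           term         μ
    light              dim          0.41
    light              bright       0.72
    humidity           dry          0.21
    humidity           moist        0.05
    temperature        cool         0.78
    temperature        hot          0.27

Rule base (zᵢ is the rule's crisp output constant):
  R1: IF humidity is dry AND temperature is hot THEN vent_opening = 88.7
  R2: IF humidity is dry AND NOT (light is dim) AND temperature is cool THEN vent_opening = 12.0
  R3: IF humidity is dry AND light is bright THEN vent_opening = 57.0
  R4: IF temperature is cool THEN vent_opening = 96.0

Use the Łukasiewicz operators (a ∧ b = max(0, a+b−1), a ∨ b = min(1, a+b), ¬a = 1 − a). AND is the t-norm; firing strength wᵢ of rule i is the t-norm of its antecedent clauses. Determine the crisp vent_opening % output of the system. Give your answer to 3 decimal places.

96.000

R1 (z=88.7): dry=0.21, hot=0.27; AND[max(0, a+b−1)] → w = 0.00
R2 (z=12.0): dry=0.21, ¬dim=1−0.41=0.59, cool=0.78; AND[max(0, a+b−1)] → w = 0.00
R3 (z=57.0): dry=0.21, bright=0.72; AND[max(0, a+b−1)] → w = 0.00
R4 (z=96.0): cool=0.78 → w = 0.78
Weighted average = (0.00·88.7 + 0.00·12.0 + 0.00·57.0 + 0.78·96.0) / (0.00 + 0.00 + 0.00 + 0.78)
  = 74.8800 / 0.7800 = 96.000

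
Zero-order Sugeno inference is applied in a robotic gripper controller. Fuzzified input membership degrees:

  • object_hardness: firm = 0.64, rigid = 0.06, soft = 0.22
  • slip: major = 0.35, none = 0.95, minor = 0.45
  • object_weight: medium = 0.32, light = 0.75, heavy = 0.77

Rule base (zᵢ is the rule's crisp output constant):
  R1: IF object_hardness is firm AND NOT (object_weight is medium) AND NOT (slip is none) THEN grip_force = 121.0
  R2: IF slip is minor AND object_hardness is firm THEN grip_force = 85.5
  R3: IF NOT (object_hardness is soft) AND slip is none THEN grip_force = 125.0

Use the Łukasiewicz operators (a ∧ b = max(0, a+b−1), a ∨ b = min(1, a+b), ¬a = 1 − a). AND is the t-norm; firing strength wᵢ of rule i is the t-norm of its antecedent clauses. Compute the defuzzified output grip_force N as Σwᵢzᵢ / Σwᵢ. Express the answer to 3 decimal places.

R1 (z=121.0): firm=0.64, ¬medium=1−0.32=0.68, ¬none=1−0.95=0.05; AND[max(0, a+b−1)] → w = 0.00
R2 (z=85.5): minor=0.45, firm=0.64; AND[max(0, a+b−1)] → w = 0.09
R3 (z=125.0): ¬soft=1−0.22=0.78, none=0.95; AND[max(0, a+b−1)] → w = 0.73
Weighted average = (0.00·121.0 + 0.09·85.5 + 0.73·125.0) / (0.00 + 0.09 + 0.73)
  = 98.9450 / 0.8200 = 120.665

120.665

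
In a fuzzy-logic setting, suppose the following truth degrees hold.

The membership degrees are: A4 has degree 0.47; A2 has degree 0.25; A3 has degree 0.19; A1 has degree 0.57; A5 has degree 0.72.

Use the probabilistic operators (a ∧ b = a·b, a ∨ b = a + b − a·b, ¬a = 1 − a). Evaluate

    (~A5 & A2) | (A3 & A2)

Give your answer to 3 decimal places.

~A5 = 1 − 0.7200 = 0.2800
~A5 & A2 = a·b on (0.2800, 0.2500) = 0.0700
A3 & A2 = a·b on (0.1900, 0.2500) = 0.0475
(~A5 & A2) | (A3 & A2) = a + b − a·b on (0.0700, 0.0475) = 0.1142

0.114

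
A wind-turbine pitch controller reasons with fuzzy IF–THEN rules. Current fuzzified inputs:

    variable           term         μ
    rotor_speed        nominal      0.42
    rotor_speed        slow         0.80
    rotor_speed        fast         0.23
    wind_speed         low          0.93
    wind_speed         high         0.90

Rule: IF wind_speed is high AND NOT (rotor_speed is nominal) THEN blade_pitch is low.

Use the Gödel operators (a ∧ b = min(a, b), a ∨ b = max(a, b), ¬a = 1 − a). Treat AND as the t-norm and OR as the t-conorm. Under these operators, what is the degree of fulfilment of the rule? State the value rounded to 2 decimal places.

0.58

firing strength: high=0.90, ¬nominal=1−0.42=0.58; AND[min(a, b)] → w = 0.58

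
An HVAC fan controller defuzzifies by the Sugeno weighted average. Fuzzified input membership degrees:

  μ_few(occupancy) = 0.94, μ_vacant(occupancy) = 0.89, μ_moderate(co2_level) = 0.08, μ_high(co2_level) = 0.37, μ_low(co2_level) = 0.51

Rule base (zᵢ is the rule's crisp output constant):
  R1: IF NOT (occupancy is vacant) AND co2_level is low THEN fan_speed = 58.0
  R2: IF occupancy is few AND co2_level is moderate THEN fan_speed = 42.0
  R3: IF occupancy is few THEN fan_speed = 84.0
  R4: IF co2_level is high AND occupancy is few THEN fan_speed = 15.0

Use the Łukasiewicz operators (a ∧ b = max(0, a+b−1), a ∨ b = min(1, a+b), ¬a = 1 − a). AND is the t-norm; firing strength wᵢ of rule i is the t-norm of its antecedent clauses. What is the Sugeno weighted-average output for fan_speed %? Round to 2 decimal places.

R1 (z=58.0): ¬vacant=1−0.89=0.11, low=0.51; AND[max(0, a+b−1)] → w = 0.00
R2 (z=42.0): few=0.94, moderate=0.08; AND[max(0, a+b−1)] → w = 0.02
R3 (z=84.0): few=0.94 → w = 0.94
R4 (z=15.0): high=0.37, few=0.94; AND[max(0, a+b−1)] → w = 0.31
Weighted average = (0.00·58.0 + 0.02·42.0 + 0.94·84.0 + 0.31·15.0) / (0.00 + 0.02 + 0.94 + 0.31)
  = 84.4500 / 1.2700 = 66.50

66.50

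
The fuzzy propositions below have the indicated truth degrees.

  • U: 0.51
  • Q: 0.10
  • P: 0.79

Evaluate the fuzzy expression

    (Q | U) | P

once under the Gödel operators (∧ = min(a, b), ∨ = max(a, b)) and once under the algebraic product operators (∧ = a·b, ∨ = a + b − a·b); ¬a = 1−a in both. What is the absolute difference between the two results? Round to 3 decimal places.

Under Gödel:
  Q | U = max(a, b) on (0.10, 0.51) = 0.51
  (Q | U) | P = max(a, b) on (0.51, 0.79) = 0.79
  → value = 0.7900
Under algebraic product:
  Q | U = a + b − a·b on (0.1000, 0.5100) = 0.5590
  (Q | U) | P = a + b − a·b on (0.5590, 0.7900) = 0.9074
  → value = 0.9074
|0.7900 − 0.9074| = 0.117

0.117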